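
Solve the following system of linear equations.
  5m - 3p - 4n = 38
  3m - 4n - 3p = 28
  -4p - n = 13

m = 5, n = -1, p = -3

Row-reduce the augmented matrix:
R1 ← R1 / (5).
R2 ← R2 − 3·R1.
R2 ← R2 / (-8/5).
R1 ← R1 + 4/5·R2.
R3 ← R3 + 1·R2.
R3 ← R3 / (-13/4).
R2 ← R2 − 3/4·R3.
Reading off the reduced rows gives m = 5, n = -1, p = -3.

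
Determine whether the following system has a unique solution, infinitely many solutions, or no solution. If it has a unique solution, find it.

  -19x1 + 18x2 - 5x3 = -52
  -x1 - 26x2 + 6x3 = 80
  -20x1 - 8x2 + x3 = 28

infinitely many solutions

Row-reduce:
R1 ← R1 / (-19).
R2 ← R2 + 1·R1.
R3 ← R3 + 20·R1.
R2 ← R2 / (-512/19).
R1 ← R1 + 18/19·R2.
R3 ← R3 + 512/19·R2.
Rank is 2 with 3 unknowns, leaving x3 free.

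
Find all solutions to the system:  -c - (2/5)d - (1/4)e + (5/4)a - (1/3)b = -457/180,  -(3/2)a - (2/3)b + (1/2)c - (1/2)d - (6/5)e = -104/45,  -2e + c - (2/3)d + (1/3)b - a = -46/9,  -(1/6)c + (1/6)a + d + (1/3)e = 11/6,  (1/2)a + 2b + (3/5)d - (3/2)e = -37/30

a = -7/3, b = 5/3, c = -2, d = 1, e = 8/3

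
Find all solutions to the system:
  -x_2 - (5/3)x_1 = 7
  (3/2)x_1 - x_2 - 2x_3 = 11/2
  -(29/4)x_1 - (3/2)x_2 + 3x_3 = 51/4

Row-reduce:
R1 ← R1 / (-5/3).
R2 ← R2 − 3/2·R1.
R3 ← R3 + 29/4·R1.
R2 ← R2 / (-19/10).
R1 ← R1 − 3/5·R2.
R3 ← R3 − 57/20·R2.
Rank is 2 with 3 unknowns, leaving x_3 free.

infinitely many solutions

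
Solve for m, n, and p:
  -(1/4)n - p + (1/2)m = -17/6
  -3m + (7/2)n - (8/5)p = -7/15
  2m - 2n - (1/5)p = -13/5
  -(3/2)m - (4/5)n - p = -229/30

Row-reduce the augmented matrix:
R1 ← R1 / (1/2).
R2 ← R2 + 3·R1.
R3 ← R3 − 2·R1.
R4 ← R4 + 3/2·R1.
R2 ← R2 / (2).
R1 ← R1 + 1/2·R2.
R3 ← R3 + 1·R2.
R4 ← R4 + 31/20·R2.
Swap R3 and R4.
R3 ← R3 / (-989/100).
R1 ← R1 + 39/10·R3.
R2 ← R2 + 19/5·R3.
R4 reduces to 0 = 0, so the extra equation is consistent.
Reading off the reduced rows gives m = 5/3, n = 8/3, p = 3.

m = 5/3, n = 8/3, p = 3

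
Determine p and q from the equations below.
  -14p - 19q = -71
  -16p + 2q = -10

p = 1, q = 3

Row-reduce the augmented matrix:
R1 ← R1 / (-14).
R2 ← R2 + 16·R1.
R2 ← R2 / (166/7).
R1 ← R1 − 19/14·R2.
Reading off the reduced rows gives p = 1, q = 3.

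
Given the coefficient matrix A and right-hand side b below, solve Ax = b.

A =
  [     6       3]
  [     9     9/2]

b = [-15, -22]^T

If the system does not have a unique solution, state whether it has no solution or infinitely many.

Row-reduce:
R1 ← R1 / (6).
R2 ← R2 − 9·R1.
Row 2 reduces to 0 = 1/2, a contradiction. The system is inconsistent.

no solution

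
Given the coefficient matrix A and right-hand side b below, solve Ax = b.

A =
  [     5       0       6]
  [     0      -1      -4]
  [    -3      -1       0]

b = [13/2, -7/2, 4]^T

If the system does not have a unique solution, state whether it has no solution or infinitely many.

x_1 = -1/2, x_2 = -5/2, x_3 = 3/2

Row-reduce the augmented matrix:
R1 ← R1 / (5).
R3 ← R3 + 3·R1.
R2 ← R2 / (-1).
R3 ← R3 + 1·R2.
R3 ← R3 / (38/5).
R1 ← R1 − 6/5·R3.
R2 ← R2 − 4·R3.
Reading off the reduced rows gives x_1 = -1/2, x_2 = -5/2, x_3 = 3/2.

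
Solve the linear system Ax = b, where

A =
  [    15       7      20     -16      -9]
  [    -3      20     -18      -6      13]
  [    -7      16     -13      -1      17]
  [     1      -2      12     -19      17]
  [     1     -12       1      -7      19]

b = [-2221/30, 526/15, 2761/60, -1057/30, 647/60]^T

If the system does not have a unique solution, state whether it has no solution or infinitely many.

Row-reduce the augmented matrix:
R1 ← R1 / (15).
R2 ← R2 + 3·R1.
R3 ← R3 + 7·R1.
R4 ← R4 − 1·R1.
R5 ← R5 − 1·R1.
R2 ← R2 / (107/5).
R1 ← R1 − 7/15·R2.
R3 ← R3 − 289/15·R2.
R4 ← R4 + 37/15·R2.
R5 ← R5 + 187/15·R2.
R3 ← R3 / (2869/321).
R1 ← R1 − 526/321·R3.
R2 ← R2 + 70/107·R3.
R4 ← R4 − 2906/321·R3.
R5 ← R5 + 2725/321·R3.
R4 ← R4 / (-53959/2869).
R1 ← R1 + 2388/2869·R4.
R2 ← R2 + 1272/2869·R4.
R3 ← R3 + 59/2869·R4.
R5 ← R5 + 32900/2869·R4.
R5 ← R5 / (1017894/53959).
R1 ← R1 + 110969/53959·R5.
R2 ← R2 − 18440/53959·R5.
R3 ← R3 − 15448/53959·R5.
R4 ← R4 + 46304/53959·R5.
Reading off the reduced rows gives x_1 = 1/2, x_2 = 1/3, x_3 = -5/4, x_4 = 8/3, x_5 = 9/5.

x_1 = 1/2, x_2 = 1/3, x_3 = -5/4, x_4 = 8/3, x_5 = 9/5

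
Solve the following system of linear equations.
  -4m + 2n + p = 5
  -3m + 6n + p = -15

infinitely many solutions

Row-reduce:
R1 ← R1 / (-4).
R2 ← R2 + 3·R1.
R2 ← R2 / (9/2).
R1 ← R1 + 1/2·R2.
Rank is 2 with 3 unknowns, leaving p free.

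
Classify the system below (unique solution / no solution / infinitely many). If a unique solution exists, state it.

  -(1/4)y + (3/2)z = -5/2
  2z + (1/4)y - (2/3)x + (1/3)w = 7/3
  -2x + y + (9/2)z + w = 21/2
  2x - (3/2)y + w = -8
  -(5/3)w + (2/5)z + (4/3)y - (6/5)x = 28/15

no solution

Row-reduce:
Swap R1 and R2.
R1 ← R1 / (-2/3).
R3 ← R3 + 2·R1.
R4 ← R4 − 2·R1.
R5 ← R5 + 6/5·R1.
R2 ← R2 / (-1/4).
R1 ← R1 + 3/8·R2.
R3 ← R3 − 1/4·R2.
R4 ← R4 + 3/4·R2.
R5 ← R5 − 53/60·R2.
Swap R3 and R4.
R3 ← R3 / (3/2).
R1 ← R1 + 21/4·R3.
R2 ← R2 + 6·R3.
R5 ← R5 − 21/10·R3.
Swap R4 and R5.
R4 ← R4 / (-76/15).
R1 ← R1 − 13/2·R4.
R2 ← R2 − 8·R4.
R3 ← R3 − 4/3·R4.
Row 5 reduces to 0 = 1, a contradiction. The system is inconsistent.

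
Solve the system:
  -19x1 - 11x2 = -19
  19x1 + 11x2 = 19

Row-reduce:
R1 ← R1 / (-19).
R2 ← R2 − 19·R1.
Rank is 1 with 2 unknowns, leaving x2 free.

infinitely many solutions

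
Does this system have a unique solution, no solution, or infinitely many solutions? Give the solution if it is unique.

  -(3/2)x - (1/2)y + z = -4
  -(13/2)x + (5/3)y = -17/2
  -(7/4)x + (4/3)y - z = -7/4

Row-reduce:
R1 ← R1 / (-3/2).
R2 ← R2 + 13/2·R1.
R3 ← R3 + 7/4·R1.
R2 ← R2 / (23/6).
R1 ← R1 − 1/3·R2.
R3 ← R3 − 23/12·R2.
Row 3 reduces to 0 = -3/2, a contradiction. The system is inconsistent.

no solution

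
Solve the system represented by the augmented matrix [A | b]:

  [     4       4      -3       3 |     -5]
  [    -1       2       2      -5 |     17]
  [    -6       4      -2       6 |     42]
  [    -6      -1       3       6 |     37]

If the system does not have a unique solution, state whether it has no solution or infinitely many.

x_1 = -4, x_2 = 5, x_3 = 4, x_4 = 1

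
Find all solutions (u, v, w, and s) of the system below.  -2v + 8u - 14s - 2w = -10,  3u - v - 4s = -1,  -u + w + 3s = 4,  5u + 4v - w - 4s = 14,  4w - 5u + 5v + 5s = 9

u = 3, v = 2, w = 1, s = 2

Row-reduce the augmented matrix:
R1 ← R1 / (8).
R2 ← R2 − 3·R1.
R3 ← R3 + 1·R1.
R4 ← R4 − 5·R1.
R5 ← R5 + 5·R1.
R2 ← R2 / (-1/4).
R1 ← R1 + 1/4·R2.
R3 ← R3 + 1/4·R2.
R4 ← R4 − 21/4·R2.
R5 ← R5 − 15/4·R2.
Swap R3 and R4.
R3 ← R3 / (16).
R1 ← R1 + 1·R3.
R2 ← R2 + 3·R3.
R5 ← R5 − 14·R3.
Swap R4 and R5.
R4 ← R4 / (-97/8).
R1 ← R1 + 17/16·R4.
R2 ← R2 − 13/16·R4.
R3 ← R3 − 31/16·R4.
R5 reduces to 0 = 0, so the extra equation is consistent.
Reading off the reduced rows gives u = 3, v = 2, w = 1, s = 2.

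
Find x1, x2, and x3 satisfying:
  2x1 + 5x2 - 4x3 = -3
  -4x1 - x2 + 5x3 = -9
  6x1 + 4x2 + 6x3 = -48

x1 = -2, x2 = -3, x3 = -4

Row-reduce the augmented matrix:
R1 ← R1 / (2).
R2 ← R2 + 4·R1.
R3 ← R3 − 6·R1.
R2 ← R2 / (9).
R1 ← R1 − 5/2·R2.
R3 ← R3 + 11·R2.
R3 ← R3 / (43/3).
R1 ← R1 + 7/6·R3.
R2 ← R2 + 1/3·R3.
Reading off the reduced rows gives x1 = -2, x2 = -3, x3 = -4.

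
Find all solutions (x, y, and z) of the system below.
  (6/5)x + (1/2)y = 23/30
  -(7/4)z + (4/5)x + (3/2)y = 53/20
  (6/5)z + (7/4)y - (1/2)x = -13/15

x = 1/2, y = 1/3, z = -1

Row-reduce the augmented matrix:
R1 ← R1 / (6/5).
R2 ← R2 − 4/5·R1.
R3 ← R3 + 1/2·R1.
R2 ← R2 / (7/6).
R1 ← R1 − 5/12·R2.
R3 ← R3 − 47/24·R2.
R3 ← R3 / (331/80).
R1 ← R1 − 5/8·R3.
R2 ← R2 + 3/2·R3.
Reading off the reduced rows gives x = 1/2, y = 1/3, z = -1.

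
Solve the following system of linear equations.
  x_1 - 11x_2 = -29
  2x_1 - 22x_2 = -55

no solution

Row-reduce:
R2 ← R2 − 2·R1.
Row 2 reduces to 0 = 3, a contradiction. The system is inconsistent.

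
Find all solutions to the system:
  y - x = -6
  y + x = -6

x = 0, y = -6

Row-reduce the augmented matrix:
R1 ← R1 / (-1).
R2 ← R2 − 1·R1.
R2 ← R2 / (2).
R1 ← R1 + 1·R2.
Reading off the reduced rows gives x = 0, y = -6.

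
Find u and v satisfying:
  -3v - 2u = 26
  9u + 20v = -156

Row-reduce the augmented matrix:
R1 ← R1 / (-2).
R2 ← R2 − 9·R1.
R2 ← R2 / (13/2).
R1 ← R1 − 3/2·R2.
Reading off the reduced rows gives u = -4, v = -6.

u = -4, v = -6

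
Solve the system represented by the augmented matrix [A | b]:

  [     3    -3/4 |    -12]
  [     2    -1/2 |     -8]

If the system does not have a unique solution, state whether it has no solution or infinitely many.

infinitely many solutions

Row-reduce:
R1 ← R1 / (3).
R2 ← R2 − 2·R1.
Rank is 1 with 2 unknowns, leaving x_2 free.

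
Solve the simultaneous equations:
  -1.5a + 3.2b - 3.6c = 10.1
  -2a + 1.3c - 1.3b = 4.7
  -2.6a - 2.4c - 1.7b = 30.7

Row-reduce the augmented matrix:
R1 ← R1 / (-3/2).
R2 ← R2 + 2·R1.
R3 ← R3 + 13/5·R1.
R2 ← R2 / (-167/30).
R1 ← R1 + 32/15·R2.
R3 ← R3 + 1087/150·R2.
R3 ← R3 / (-34243/8350).
R1 ← R1 − 52/835·R3.
R2 ← R2 + 183/167·R3.
Reading off the reduced rows gives a = -3, b = -5, c = -6.

a = -3, b = -5, c = -6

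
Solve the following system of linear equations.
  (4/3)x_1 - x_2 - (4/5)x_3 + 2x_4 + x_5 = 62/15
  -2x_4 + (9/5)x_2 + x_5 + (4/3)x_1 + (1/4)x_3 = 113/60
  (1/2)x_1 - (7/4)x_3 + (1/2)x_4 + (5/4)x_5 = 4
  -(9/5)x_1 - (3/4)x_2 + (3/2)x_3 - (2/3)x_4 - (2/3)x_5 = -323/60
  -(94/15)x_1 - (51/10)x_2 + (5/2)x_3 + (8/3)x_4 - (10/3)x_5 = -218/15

infinitely many solutions

Row-reduce:
R1 ← R1 / (4/3).
R2 ← R2 − 4/3·R1.
R3 ← R3 − 1/2·R1.
R4 ← R4 + 9/5·R1.
R5 ← R5 + 94/15·R1.
R2 ← R2 / (14/5).
R1 ← R1 + 3/4·R2.
R3 ← R3 − 3/8·R2.
R4 ← R4 + 21/10·R2.
R5 ← R5 + 49/5·R2.
R3 ← R3 / (-509/320).
R1 ← R1 + 51/160·R3.
R2 ← R2 − 3/8·R3.
R4 ← R4 − 483/400·R3.
R5 ← R5 − 483/200·R3.
R4 ← R4 / (-11449/15270).
R1 ← R1 − 189/509·R4.
R2 ← R2 + 4850/3563·R4.
R3 ← R3 + 640/3563·R4.
R5 ← R5 + 11449/7635·R4.
Rank is 4 with 5 unknowns, leaving x_5 free.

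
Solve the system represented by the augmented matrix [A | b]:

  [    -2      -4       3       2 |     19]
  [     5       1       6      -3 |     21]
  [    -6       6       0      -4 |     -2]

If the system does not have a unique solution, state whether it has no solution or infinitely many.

Row-reduce:
R1 ← R1 / (-2).
R2 ← R2 − 5·R1.
R3 ← R3 + 6·R1.
R2 ← R2 / (-9).
R1 ← R1 − 2·R2.
R3 ← R3 − 18·R2.
R3 ← R3 / (18).
R1 ← R1 − 3/2·R3.
R2 ← R2 + 3/2·R3.
Rank is 3 with 4 unknowns, leaving x_4 free.

infinitely many solutions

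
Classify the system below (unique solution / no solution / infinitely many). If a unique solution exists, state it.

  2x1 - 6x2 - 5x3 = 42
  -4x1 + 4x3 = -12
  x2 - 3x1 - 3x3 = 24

Row-reduce the augmented matrix:
R1 ← R1 / (2).
R2 ← R2 + 4·R1.
R3 ← R3 + 3·R1.
R2 ← R2 / (-12).
R1 ← R1 + 3·R2.
R3 ← R3 + 8·R2.
R3 ← R3 / (-13/2).
R1 ← R1 + 1·R3.
R2 ← R2 − 1/2·R3.
Reading off the reduced rows gives x1 = -3, x2 = -3, x3 = -6.

x1 = -3, x2 = -3, x3 = -6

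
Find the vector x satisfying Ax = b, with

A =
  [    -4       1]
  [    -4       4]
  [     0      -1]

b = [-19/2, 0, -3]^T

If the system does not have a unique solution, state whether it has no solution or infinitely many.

Row-reduce:
R1 ← R1 / (-4).
R2 ← R2 + 4·R1.
R2 ← R2 / (3).
R1 ← R1 + 1/4·R2.
R3 ← R3 + 1·R2.
Row 3 reduces to 0 = 1/6, a contradiction. The system is inconsistent.

no solution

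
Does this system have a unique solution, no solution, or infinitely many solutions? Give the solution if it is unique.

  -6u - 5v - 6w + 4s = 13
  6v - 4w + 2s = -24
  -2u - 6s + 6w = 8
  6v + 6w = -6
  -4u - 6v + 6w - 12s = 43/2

Row-reduce:
R1 ← R1 / (-6).
R3 ← R3 + 2·R1.
R5 ← R5 + 4·R1.
R2 ← R2 / (6).
R1 ← R1 − 5/6·R2.
R3 ← R3 − 5/3·R2.
R4 ← R4 − 6·R2.
R5 ← R5 + 8/3·R2.
R3 ← R3 / (82/9).
R1 ← R1 − 14/9·R3.
R2 ← R2 + 2/3·R3.
R4 ← R4 − 10·R3.
R5 ← R5 − 74/9·R3.
R4 ← R4 / (273/41).
R1 ← R1 − 33/82·R4.
R2 ← R2 + 10/41·R4.
R3 ← R3 + 71/82·R4.
R5 ← R5 + 273/41·R4.
Row 5 reduces to 0 = -1/2, a contradiction. The system is inconsistent.

no solution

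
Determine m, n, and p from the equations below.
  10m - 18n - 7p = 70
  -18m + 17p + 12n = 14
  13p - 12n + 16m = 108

m = -1, n = -6, p = 4

Row-reduce the augmented matrix:
R1 ← R1 / (10).
R2 ← R2 + 18·R1.
R3 ← R3 − 16·R1.
R2 ← R2 / (-102/5).
R1 ← R1 + 9/5·R2.
R3 ← R3 − 84/5·R2.
R3 ← R3 / (473/17).
R1 ← R1 + 37/34·R3.
R2 ← R2 + 11/51·R3.
Reading off the reduced rows gives m = -1, n = -6, p = 4.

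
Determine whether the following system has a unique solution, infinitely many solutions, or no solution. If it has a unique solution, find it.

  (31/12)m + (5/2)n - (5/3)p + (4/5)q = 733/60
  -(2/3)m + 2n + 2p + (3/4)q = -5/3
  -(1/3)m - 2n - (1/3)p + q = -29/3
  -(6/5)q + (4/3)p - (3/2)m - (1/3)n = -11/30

no solution

Row-reduce:
R1 ← R1 / (31/12).
R2 ← R2 + 2/3·R1.
R3 ← R3 + 1/3·R1.
R4 ← R4 + 3/2·R1.
R2 ← R2 / (82/31).
R1 ← R1 − 30/31·R2.
R3 ← R3 + 52/31·R2.
R4 ← R4 − 104/93·R2.
R3 ← R3 / (55/123).
R1 ← R1 + 50/41·R3.
R2 ← R2 − 73/123·R3.
R4 ← R4 + 110/369·R3.
Row 4 reduces to 0 = 4/3, a contradiction. The system is inconsistent.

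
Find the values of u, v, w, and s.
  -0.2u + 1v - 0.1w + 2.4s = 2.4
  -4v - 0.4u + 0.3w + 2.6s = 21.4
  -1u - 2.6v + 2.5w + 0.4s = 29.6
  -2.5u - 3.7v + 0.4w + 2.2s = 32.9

u = -6, v = -3, w = 6, s = 2

Row-reduce the augmented matrix:
R1 ← R1 / (-1/5).
R2 ← R2 + 2/5·R1.
R3 ← R3 + 1·R1.
R4 ← R4 + 5/2·R1.
R2 ← R2 / (-6).
R1 ← R1 + 5·R2.
R3 ← R3 + 38/5·R2.
R4 ← R4 + 81/5·R2.
R3 ← R3 / (71/30).
R1 ← R1 − 1/12·R3.
R2 ← R2 + 1/12·R3.
R4 ← R4 − 3/10·R3.
R4 ← R4 / (-73637/3550).
R1 ← R1 + 3499/355·R4.
R2 ← R2 − 4/71·R4.
R3 ← R3 + 1322/355·R4.
Reading off the reduced rows gives u = -6, v = -3, w = 6, s = 2.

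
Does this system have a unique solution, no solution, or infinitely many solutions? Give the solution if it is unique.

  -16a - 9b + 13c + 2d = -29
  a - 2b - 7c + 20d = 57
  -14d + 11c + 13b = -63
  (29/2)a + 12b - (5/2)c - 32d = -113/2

Row-reduce:
R1 ← R1 / (-16).
R2 ← R2 − 1·R1.
R4 ← R4 − 29/2·R1.
R2 ← R2 / (-41/16).
R1 ← R1 − 9/16·R2.
R3 ← R3 − 13·R2.
R4 ← R4 − 123/32·R2.
R3 ← R3 / (-836/41).
R1 ← R1 + 89/41·R3.
R2 ← R2 − 99/41·R3.
Rank is 3 with 4 unknowns, leaving d free.

infinitely many solutions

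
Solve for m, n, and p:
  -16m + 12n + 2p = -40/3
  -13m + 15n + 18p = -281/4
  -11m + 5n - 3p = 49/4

m = -7/4, n = -3, p = -8/3

Row-reduce the augmented matrix:
R1 ← R1 / (-16).
R2 ← R2 + 13·R1.
R3 ← R3 + 11·R1.
R2 ← R2 / (21/4).
R1 ← R1 + 3/4·R2.
R3 ← R3 + 13/4·R2.
R3 ← R3 / (121/21).
R1 ← R1 − 31/14·R3.
R2 ← R2 − 131/42·R3.
Reading off the reduced rows gives m = -7/4, n = -3, p = -8/3.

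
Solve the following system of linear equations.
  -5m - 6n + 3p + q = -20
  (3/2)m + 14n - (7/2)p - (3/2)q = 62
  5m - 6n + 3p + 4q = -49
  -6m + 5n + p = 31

Row-reduce:
R1 ← R1 / (-5).
R2 ← R2 − 3/2·R1.
R3 ← R3 − 5·R1.
R4 ← R4 + 6·R1.
R2 ← R2 / (61/5).
R1 ← R1 − 6/5·R2.
R3 ← R3 + 12·R2.
R4 ← R4 − 61/5·R2.
R3 ← R3 / (210/61).
R1 ← R1 + 21/61·R3.
R2 ← R2 + 13/61·R3.
Row 4 reduces to 0 = -1, a contradiction. The system is inconsistent.

no solution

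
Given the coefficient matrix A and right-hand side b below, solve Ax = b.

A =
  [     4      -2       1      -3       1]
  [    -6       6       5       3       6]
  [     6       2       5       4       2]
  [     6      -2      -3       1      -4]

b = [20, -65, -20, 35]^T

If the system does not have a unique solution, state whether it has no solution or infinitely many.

infinitely many solutions

Row-reduce:
R1 ← R1 / (4).
R2 ← R2 + 6·R1.
R3 ← R3 − 6·R1.
R4 ← R4 − 6·R1.
R2 ← R2 / (3).
R1 ← R1 + 1/2·R2.
R3 ← R3 − 5·R2.
R4 ← R4 − 1·R2.
R3 ← R3 / (-22/3).
R1 ← R1 − 4/3·R3.
R2 ← R2 − 13/6·R3.
R4 ← R4 + 20/3·R3.
R4 ← R4 / (-4).
R1 ← R1 − 1·R4.
R2 ← R2 − 11/4·R4.
R3 ← R3 + 3/2·R4.
Rank is 4 with 5 unknowns, leaving x_5 free.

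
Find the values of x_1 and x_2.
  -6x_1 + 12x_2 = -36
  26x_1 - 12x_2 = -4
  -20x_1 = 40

x_1 = -2, x_2 = -4

Row-reduce the augmented matrix:
R1 ← R1 / (-6).
R2 ← R2 − 26·R1.
R3 ← R3 + 20·R1.
R2 ← R2 / (40).
R1 ← R1 + 2·R2.
R3 ← R3 + 40·R2.
R3 reduces to 0 = 0, so the extra equation is consistent.
Reading off the reduced rows gives x_1 = -2, x_2 = -4.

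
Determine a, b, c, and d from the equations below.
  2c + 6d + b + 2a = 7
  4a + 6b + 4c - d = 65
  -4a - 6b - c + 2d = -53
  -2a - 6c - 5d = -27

a = 6, b = 3, c = 5, d = -3

Row-reduce the augmented matrix:
R1 ← R1 / (2).
R2 ← R2 − 4·R1.
R3 ← R3 + 4·R1.
R4 ← R4 + 2·R1.
R2 ← R2 / (4).
R1 ← R1 − 1/2·R2.
R3 ← R3 + 4·R2.
R4 ← R4 − 1·R2.
R3 ← R3 / (3).
R1 ← R1 − 1·R3.
R4 ← R4 + 4·R3.
R4 ← R4 / (67/12).
R1 ← R1 − 103/24·R4.
R2 ← R2 + 13/4·R4.
R3 ← R3 − 1/3·R4.
Reading off the reduced rows gives a = 6, b = 3, c = 5, d = -3.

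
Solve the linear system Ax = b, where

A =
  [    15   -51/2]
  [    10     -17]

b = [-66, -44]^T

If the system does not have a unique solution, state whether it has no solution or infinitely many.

Row-reduce:
R1 ← R1 / (15).
R2 ← R2 − 10·R1.
Rank is 1 with 2 unknowns, leaving x_2 free.

infinitely many solutions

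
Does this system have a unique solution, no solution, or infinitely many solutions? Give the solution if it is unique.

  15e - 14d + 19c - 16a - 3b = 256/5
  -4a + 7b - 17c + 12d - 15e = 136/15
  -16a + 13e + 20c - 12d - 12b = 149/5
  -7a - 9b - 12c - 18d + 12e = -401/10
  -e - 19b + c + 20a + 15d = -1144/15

a = -5/2, b = 8/3, c = 7/5, d = 8/5, e = 1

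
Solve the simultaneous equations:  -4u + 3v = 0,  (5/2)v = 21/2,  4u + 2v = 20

Row-reduce:
R1 ← R1 / (-4).
R3 ← R3 − 4·R1.
R2 ← R2 / (5/2).
R1 ← R1 + 3/4·R2.
R3 ← R3 − 5·R2.
Row 3 reduces to 0 = -1, a contradiction. The system is inconsistent.

no solution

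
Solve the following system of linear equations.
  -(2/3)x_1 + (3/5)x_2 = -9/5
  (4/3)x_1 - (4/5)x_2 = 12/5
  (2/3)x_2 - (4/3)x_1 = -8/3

no solution

Row-reduce:
R1 ← R1 / (-2/3).
R2 ← R2 − 4/3·R1.
R3 ← R3 + 4/3·R1.
R2 ← R2 / (2/5).
R1 ← R1 + 9/10·R2.
R3 ← R3 + 8/15·R2.
Row 3 reduces to 0 = -2/3, a contradiction. The system is inconsistent.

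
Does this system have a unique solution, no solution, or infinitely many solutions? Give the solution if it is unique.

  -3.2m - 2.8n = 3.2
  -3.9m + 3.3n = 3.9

Row-reduce the augmented matrix:
R1 ← R1 / (-16/5).
R2 ← R2 + 39/10·R1.
R2 ← R2 / (537/80).
R1 ← R1 − 7/8·R2.
Reading off the reduced rows gives m = -1, n = 0.

m = -1, n = 0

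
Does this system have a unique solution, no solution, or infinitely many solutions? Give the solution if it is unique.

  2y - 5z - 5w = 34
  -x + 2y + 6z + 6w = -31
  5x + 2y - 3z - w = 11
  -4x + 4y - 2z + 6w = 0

x = -1, y = 2, z = -3, w = -3

Row-reduce the augmented matrix:
Swap R1 and R2.
R1 ← R1 / (-1).
R3 ← R3 − 5·R1.
R4 ← R4 + 4·R1.
R2 ← R2 / (2).
R1 ← R1 + 2·R2.
R3 ← R3 − 12·R2.
R4 ← R4 + 4·R2.
R3 ← R3 / (57).
R1 ← R1 + 11·R3.
R2 ← R2 + 5/2·R3.
R4 ← R4 + 36·R3.
R4 ← R4 / (176/19).
R1 ← R1 − 22/57·R4.
R2 ← R2 − 5/57·R4.
R3 ← R3 − 59/57·R4.
Reading off the reduced rows gives x = -1, y = 2, z = -3, w = -3.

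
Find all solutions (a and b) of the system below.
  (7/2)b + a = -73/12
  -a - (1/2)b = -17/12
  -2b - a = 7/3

a = 8/3, b = -5/2

Row-reduce the augmented matrix:
R2 ← R2 + 1·R1.
R3 ← R3 + 1·R1.
R2 ← R2 / (3).
R1 ← R1 − 7/2·R2.
R3 ← R3 − 3/2·R2.
R3 reduces to 0 = 0, so the extra equation is consistent.
Reading off the reduced rows gives a = 8/3, b = -5/2.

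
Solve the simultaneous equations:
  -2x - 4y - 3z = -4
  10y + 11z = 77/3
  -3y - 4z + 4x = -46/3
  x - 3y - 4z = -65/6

Row-reduce the augmented matrix:
R1 ← R1 / (-2).
R3 ← R3 − 4·R1.
R4 ← R4 − 1·R1.
R2 ← R2 / (10).
R1 ← R1 − 2·R2.
R3 ← R3 + 11·R2.
R4 ← R4 + 5·R2.
R3 ← R3 / (21/10).
R1 ← R1 + 7/10·R3.
R2 ← R2 − 11/10·R3.
R4 reduces to 0 = 0, so the extra equation is consistent.
Reading off the reduced rows gives x = -3/2, y = 0, z = 7/3.

x = -3/2, y = 0, z = 7/3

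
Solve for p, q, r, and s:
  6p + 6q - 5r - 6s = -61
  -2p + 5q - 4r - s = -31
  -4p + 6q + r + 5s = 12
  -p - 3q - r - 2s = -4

p = -1, q = -2, r = 5, s = 3

Row-reduce the augmented matrix:
R1 ← R1 / (6).
R2 ← R2 + 2·R1.
R3 ← R3 + 4·R1.
R4 ← R4 + 1·R1.
R2 ← R2 / (7).
R1 ← R1 − 1·R2.
R3 ← R3 − 10·R2.
R4 ← R4 + 2·R2.
R3 ← R3 / (121/21).
R1 ← R1 + 1/42·R3.
R2 ← R2 + 17/21·R3.
R4 ← R4 + 145/42·R3.
R4 ← R4 / (-167/242).
R1 ← R1 + 133/242·R4.
R2 ← R2 − 38/121·R4.
R3 ← R3 − 111/121·R4.
Reading off the reduced rows gives p = -1, q = -2, r = 5, s = 3.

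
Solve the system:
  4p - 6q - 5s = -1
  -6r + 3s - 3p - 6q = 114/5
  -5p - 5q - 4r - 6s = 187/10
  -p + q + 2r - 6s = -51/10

p = -1, q = -1/2, r = -14/5, s = 0

Row-reduce the augmented matrix:
R1 ← R1 / (4).
R2 ← R2 + 3·R1.
R3 ← R3 + 5·R1.
R4 ← R4 + 1·R1.
R2 ← R2 / (-21/2).
R1 ← R1 + 3/2·R2.
R3 ← R3 + 25/2·R2.
R4 ← R4 + 1/2·R2.
R3 ← R3 / (22/7).
R1 ← R1 − 6/7·R3.
R2 ← R2 − 4/7·R3.
R4 ← R4 − 16/7·R3.
R4 ← R4 / (23/22).
R1 ← R1 − 43/22·R4.
R2 ← R2 − 47/22·R4.
R3 ← R3 + 159/44·R4.
Reading off the reduced rows gives p = -1, q = -1/2, r = -14/5, s = 0.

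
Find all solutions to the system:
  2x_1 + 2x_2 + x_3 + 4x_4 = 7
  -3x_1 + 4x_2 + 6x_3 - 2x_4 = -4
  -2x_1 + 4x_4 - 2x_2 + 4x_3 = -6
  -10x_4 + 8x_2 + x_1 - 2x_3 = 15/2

no solution

Row-reduce:
R1 ← R1 / (2).
R2 ← R2 + 3·R1.
R3 ← R3 + 2·R1.
R4 ← R4 − 1·R1.
R2 ← R2 / (7).
R1 ← R1 − 1·R2.
R4 ← R4 − 7·R2.
R3 ← R3 / (5).
R1 ← R1 + 4/7·R3.
R2 ← R2 − 15/14·R3.
R4 ← R4 + 10·R3.
Row 4 reduces to 0 = -1/2, a contradiction. The system is inconsistent.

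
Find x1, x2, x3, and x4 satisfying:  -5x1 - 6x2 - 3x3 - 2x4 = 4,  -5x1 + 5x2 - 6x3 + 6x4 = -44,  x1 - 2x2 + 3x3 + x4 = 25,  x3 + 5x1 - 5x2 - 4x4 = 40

Row-reduce the augmented matrix:
R1 ← R1 / (-5).
R2 ← R2 + 5·R1.
R3 ← R3 − 1·R1.
R4 ← R4 − 5·R1.
R2 ← R2 / (11).
R1 ← R1 − 6/5·R2.
R3 ← R3 + 16/5·R2.
R4 ← R4 + 11·R2.
R3 ← R3 / (84/55).
R1 ← R1 − 51/55·R3.
R2 ← R2 + 3/11·R3.
R4 ← R4 + 5·R3.
R4 ← R4 / (139/12).
R1 ← R1 + 9/4·R4.
R2 ← R2 − 5/4·R4.
R3 ← R3 − 23/12·R4.
Reading off the reduced rows gives x1 = 4, x2 = -6, x3 = 2, x4 = 3.

x1 = 4, x2 = -6, x3 = 2, x4 = 3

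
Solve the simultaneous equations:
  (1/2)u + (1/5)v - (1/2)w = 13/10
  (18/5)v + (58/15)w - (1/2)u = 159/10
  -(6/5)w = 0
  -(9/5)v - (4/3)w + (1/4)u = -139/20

Row-reduce:
R1 ← R1 / (1/2).
R2 ← R2 + 1/2·R1.
R4 ← R4 − 1/4·R1.
R2 ← R2 / (19/5).
R1 ← R1 − 2/5·R2.
R4 ← R4 + 19/10·R2.
R3 ← R3 / (-6/5).
R1 ← R1 + 386/285·R3.
R2 ← R2 − 101/114·R3.
R4 ← R4 − 3/5·R3.
Row 4 reduces to 0 = 1, a contradiction. The system is inconsistent.

no solution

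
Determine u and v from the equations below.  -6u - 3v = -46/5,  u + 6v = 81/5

Row-reduce the augmented matrix:
R1 ← R1 / (-6).
R2 ← R2 − 1·R1.
R2 ← R2 / (11/2).
R1 ← R1 − 1/2·R2.
Reading off the reduced rows gives u = 1/5, v = 8/3.

u = 1/5, v = 8/3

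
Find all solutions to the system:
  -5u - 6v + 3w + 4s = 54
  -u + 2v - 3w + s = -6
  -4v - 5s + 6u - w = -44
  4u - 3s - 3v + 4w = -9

Row-reduce the augmented matrix:
R1 ← R1 / (-5).
R2 ← R2 + 1·R1.
R3 ← R3 − 6·R1.
R4 ← R4 − 4·R1.
R2 ← R2 / (16/5).
R1 ← R1 − 6/5·R2.
R3 ← R3 + 56/5·R2.
R4 ← R4 + 39/5·R2.
R3 ← R3 / (-10).
R1 ← R1 − 3/4·R3.
R2 ← R2 + 9/8·R3.
R4 ← R4 + 19/8·R3.
R4 ← R4 / (91/160).
R1 ← R1 + 67/80·R4.
R2 ← R2 − 1/160·R4.
R3 ← R3 + 1/20·R4.
Reading off the reduced rows gives u = -4, v = -1, w = 4, s = 4.

u = -4, v = -1, w = 4, s = 4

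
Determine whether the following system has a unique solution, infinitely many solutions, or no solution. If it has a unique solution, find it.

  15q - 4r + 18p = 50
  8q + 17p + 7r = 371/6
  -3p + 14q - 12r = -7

p = 5/3, q = 2, r = 5/2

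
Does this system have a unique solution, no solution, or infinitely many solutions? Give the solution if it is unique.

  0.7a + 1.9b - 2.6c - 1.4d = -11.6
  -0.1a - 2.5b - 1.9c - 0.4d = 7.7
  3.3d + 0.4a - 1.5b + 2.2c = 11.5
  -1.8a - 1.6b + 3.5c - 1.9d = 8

Row-reduce the augmented matrix:
R1 ← R1 / (7/10).
R2 ← R2 + 1/10·R1.
R3 ← R3 − 2/5·R1.
R4 ← R4 + 9/5·R1.
R2 ← R2 / (-78/35).
R1 ← R1 − 19/7·R2.
R3 ← R3 + 181/70·R2.
R4 ← R4 − 23/7·R2.
R3 ← R3 / (3287/520).
R1 ← R1 + 337/52·R3.
R2 ← R2 − 53/52·R3.
R4 ← R4 + 1699/260·R3.
R4 ← R4 / (-46889/32870).
R1 ← R1 − 7187/3287·R4.
R2 ← R2 + 1657/3287·R4.
R3 ← R3 − 2494/3287·R4.
Reading off the reduced rows gives a = 0, b = -4, c = 1, d = 1.

a = 0, b = -4, c = 1, d = 1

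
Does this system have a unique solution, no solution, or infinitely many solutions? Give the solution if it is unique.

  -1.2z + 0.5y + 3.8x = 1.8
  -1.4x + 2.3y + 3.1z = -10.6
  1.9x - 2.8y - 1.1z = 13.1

Row-reduce the augmented matrix:
R1 ← R1 / (19/5).
R2 ← R2 + 7/5·R1.
R3 ← R3 − 19/10·R1.
R2 ← R2 / (236/95).
R1 ← R1 − 5/38·R2.
R3 ← R3 + 61/20·R2.
R3 ← R3 / (5217/1888).
R1 ← R1 + 431/944·R3.
R2 ← R2 − 505/472·R3.
Reading off the reduced rows gives x = 1, y = -4, z = 0.

x = 1, y = -4, z = 0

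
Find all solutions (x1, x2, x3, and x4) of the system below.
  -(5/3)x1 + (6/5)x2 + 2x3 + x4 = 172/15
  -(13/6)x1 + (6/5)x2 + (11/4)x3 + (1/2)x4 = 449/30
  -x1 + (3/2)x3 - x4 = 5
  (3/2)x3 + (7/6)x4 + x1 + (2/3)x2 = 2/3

Row-reduce:
R1 ← R1 / (-5/3).
R2 ← R2 + 13/6·R1.
R3 ← R3 + 1·R1.
R4 ← R4 − 1·R1.
R2 ← R2 / (-9/25).
R1 ← R1 + 18/25·R2.
R3 ← R3 + 18/25·R2.
R4 ← R4 − 104/75·R2.
Swap R3 and R4.
R3 ← R3 / (59/18).
R1 ← R1 + 3/2·R3.
R2 ← R2 + 5/12·R3.
Row 4 reduces to 0 = -2, a contradiction. The system is inconsistent.

no solution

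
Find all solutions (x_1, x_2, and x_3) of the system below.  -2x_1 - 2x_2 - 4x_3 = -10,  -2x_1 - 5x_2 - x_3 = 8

Row-reduce:
R1 ← R1 / (-2).
R2 ← R2 + 2·R1.
R2 ← R2 / (-3).
R1 ← R1 − 1·R2.
Rank is 2 with 3 unknowns, leaving x_3 free.

infinitely many solutions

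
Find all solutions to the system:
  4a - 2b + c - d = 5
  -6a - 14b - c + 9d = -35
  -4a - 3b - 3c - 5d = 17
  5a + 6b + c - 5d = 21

no solution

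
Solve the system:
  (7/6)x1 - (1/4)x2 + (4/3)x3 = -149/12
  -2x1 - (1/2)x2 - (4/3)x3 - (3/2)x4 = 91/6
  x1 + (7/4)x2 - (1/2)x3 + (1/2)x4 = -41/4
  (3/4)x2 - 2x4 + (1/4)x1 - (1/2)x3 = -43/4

x1 = -6, x2 = -5, x3 = -5, x4 = 4

Row-reduce the augmented matrix:
R1 ← R1 / (7/6).
R2 ← R2 + 2·R1.
R3 ← R3 − 1·R1.
R4 ← R4 − 1/4·R1.
R2 ← R2 / (-13/14).
R1 ← R1 + 3/14·R2.
R3 ← R3 − 55/28·R2.
R4 ← R4 − 45/56·R2.
R3 ← R3 / (29/78).
R1 ← R1 − 12/13·R3.
R2 ← R2 + 40/39·R3.
R4 ← R4 − 1/26·R3.
R4 ← R4 / (-701/232).
R1 ← R1 − 405/58·R4.
R2 ← R2 + 167/29·R4.
R3 ← R3 + 417/58·R4.
Reading off the reduced rows gives x1 = -6, x2 = -5, x3 = -5, x4 = 4.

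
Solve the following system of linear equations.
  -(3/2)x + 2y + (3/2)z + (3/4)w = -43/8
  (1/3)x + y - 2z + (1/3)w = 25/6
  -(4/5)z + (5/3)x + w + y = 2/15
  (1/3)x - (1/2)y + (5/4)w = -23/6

Row-reduce the augmented matrix:
R1 ← R1 / (-3/2).
R2 ← R2 − 1/3·R1.
R3 ← R3 − 5/3·R1.
R4 ← R4 − 1/3·R1.
R2 ← R2 / (13/9).
R1 ← R1 + 4/3·R2.
R3 ← R3 − 29/9·R2.
R4 ← R4 + 1/18·R2.
R3 ← R3 / (298/65).
R1 ← R1 + 33/13·R3.
R2 ← R2 + 15/13·R3.
R4 ← R4 − 7/26·R3.
R4 ← R4 / (623/447).
R1 ← R1 − 107/298·R4.
R2 ← R2 − 157/298·R4.
R3 ← R3 − 70/447·R4.
Reading off the reduced rows gives x = 1/2, y = 1/2, z = -9/4, w = -3.

x = 1/2, y = 1/2, z = -9/4, w = -3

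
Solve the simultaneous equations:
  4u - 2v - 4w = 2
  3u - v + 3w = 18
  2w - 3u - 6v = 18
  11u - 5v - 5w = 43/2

Row-reduce:
R1 ← R1 / (4).
R2 ← R2 − 3·R1.
R3 ← R3 + 3·R1.
R4 ← R4 − 11·R1.
R2 ← R2 / (1/2).
R1 ← R1 + 1/2·R2.
R3 ← R3 + 15/2·R2.
R4 ← R4 − 1/2·R2.
R3 ← R3 / (89).
R1 ← R1 − 5·R3.
R2 ← R2 − 12·R3.
Row 4 reduces to 0 = -1/2, a contradiction. The system is inconsistent.

no solution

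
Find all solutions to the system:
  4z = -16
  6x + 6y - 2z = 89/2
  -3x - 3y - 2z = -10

no solution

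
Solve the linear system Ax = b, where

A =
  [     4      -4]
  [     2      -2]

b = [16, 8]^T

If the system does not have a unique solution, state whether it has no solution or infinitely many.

infinitely many solutions

Row-reduce:
R1 ← R1 / (4).
R2 ← R2 − 2·R1.
Rank is 1 with 2 unknowns, leaving x_2 free.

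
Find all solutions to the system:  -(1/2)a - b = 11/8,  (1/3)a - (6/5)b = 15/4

Row-reduce the augmented matrix:
R1 ← R1 / (-1/2).
R2 ← R2 − 1/3·R1.
R2 ← R2 / (-28/15).
R1 ← R1 − 2·R2.
Reading off the reduced rows gives a = 9/4, b = -5/2.

a = 9/4, b = -5/2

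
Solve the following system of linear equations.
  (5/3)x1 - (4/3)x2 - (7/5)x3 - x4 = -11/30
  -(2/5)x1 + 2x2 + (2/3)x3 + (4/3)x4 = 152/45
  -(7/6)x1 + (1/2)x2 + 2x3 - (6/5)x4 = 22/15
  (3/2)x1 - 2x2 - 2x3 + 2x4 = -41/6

x1 = 1, x2 = 3, x3 = -1/3, x4 = -3/2

Row-reduce the augmented matrix:
R1 ← R1 / (5/3).
R2 ← R2 + 2/5·R1.
R3 ← R3 + 7/6·R1.
R4 ← R4 − 3/2·R1.
R2 ← R2 / (42/25).
R1 ← R1 + 4/5·R2.
R3 ← R3 + 13/30·R2.
R4 ← R4 + 4/5·R2.
R3 ← R3 / (2089/1890).
R1 ← R1 + 43/63·R3.
R2 ← R2 − 62/315·R3.
R4 ← R4 + 367/630·R3.
R4 ← R4 / (53643/20890).
R1 ← R1 + 2253/2089·R4.
R2 ← R2 − 9807/10445·R4.
R3 ← R3 + 3058/2089·R4.
Reading off the reduced rows gives x1 = 1, x2 = 3, x3 = -1/3, x4 = -3/2.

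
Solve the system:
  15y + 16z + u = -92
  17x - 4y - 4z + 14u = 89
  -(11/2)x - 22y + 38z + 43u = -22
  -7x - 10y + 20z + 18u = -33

Row-reduce:
Swap R1 and R2.
R1 ← R1 / (17).
R3 ← R3 + 11/2·R1.
R4 ← R4 + 7·R1.
R2 ← R2 / (15).
R1 ← R1 + 4/17·R2.
R3 ← R3 + 396/17·R2.
R4 ← R4 + 198/17·R2.
R3 ← R3 / (5232/85).
R1 ← R1 − 4/255·R3.
R2 ← R2 − 16/15·R3.
R4 ← R4 − 2616/85·R3.
Row 4 reduces to 0 = 1/4, a contradiction. The system is inconsistent.

no solution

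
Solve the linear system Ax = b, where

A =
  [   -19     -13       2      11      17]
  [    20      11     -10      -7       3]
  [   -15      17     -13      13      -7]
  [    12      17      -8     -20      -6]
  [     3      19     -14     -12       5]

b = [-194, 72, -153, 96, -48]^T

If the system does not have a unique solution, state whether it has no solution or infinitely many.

Row-reduce the augmented matrix:
R1 ← R1 / (-19).
R2 ← R2 − 20·R1.
R3 ← R3 + 15·R1.
R4 ← R4 − 12·R1.
R5 ← R5 − 3·R1.
R2 ← R2 / (-51/19).
R1 ← R1 − 13/19·R2.
R3 ← R3 − 518/19·R2.
R4 ← R4 − 167/19·R2.
R5 ← R5 − 322/19·R2.
R3 ← R3 / (-1611/17).
R1 ← R1 + 36/17·R3.
R2 ← R2 − 50/17·R3.
R4 ← R4 + 554/17·R3.
R5 ← R5 + 1080/17·R3.
R4 ← R4 / (-2781/179).
R1 ← R1 + 98/179·R4.
R2 ← R2 + 23/179·R4.
R3 ← R3 + 96/179·R4.
R5 ← R5 + 2761/179·R4.
R5 ← R5 / (291169/75087).
R1 ← R1 + 8140/75087·R5.
R2 ← R2 + 141982/75087·R5.
R3 ← R3 + 56878/25029·R5.
R4 ← R4 + 34789/75087·R5.
Reading off the reduced rows gives x_1 = 6, x_2 = 0, x_3 = 5, x_4 = -2, x_5 = -4.

x_1 = 6, x_2 = 0, x_3 = 5, x_4 = -2, x_5 = -4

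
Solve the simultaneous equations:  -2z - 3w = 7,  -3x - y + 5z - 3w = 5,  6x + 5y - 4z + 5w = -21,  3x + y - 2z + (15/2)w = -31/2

infinitely many solutions

Row-reduce:
Swap R1 and R2.
R1 ← R1 / (-3).
R3 ← R3 − 6·R1.
R4 ← R4 − 3·R1.
Swap R2 and R3.
R2 ← R2 / (3).
R1 ← R1 − 1/3·R2.
R3 ← R3 / (-2).
R1 ← R1 + 7/3·R3.
R2 ← R2 − 2·R3.
R4 ← R4 − 3·R3.
Rank is 3 with 4 unknowns, leaving w free.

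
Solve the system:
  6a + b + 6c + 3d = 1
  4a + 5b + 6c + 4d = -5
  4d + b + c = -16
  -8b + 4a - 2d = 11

Row-reduce:
R1 ← R1 / (6).
R2 ← R2 − 4·R1.
R4 ← R4 − 4·R1.
R2 ← R2 / (13/3).
R1 ← R1 − 1/6·R2.
R3 ← R3 − 1·R2.
R4 ← R4 + 26/3·R2.
R3 ← R3 / (7/13).
R1 ← R1 − 12/13·R3.
R2 ← R2 − 6/13·R3.
Row 4 reduces to 0 = -1, a contradiction. The system is inconsistent.

no solution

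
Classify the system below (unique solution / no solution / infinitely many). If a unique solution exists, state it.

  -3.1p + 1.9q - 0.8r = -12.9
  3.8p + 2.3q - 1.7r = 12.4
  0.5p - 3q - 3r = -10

p = 4, q = 1, r = 3

Row-reduce the augmented matrix:
R1 ← R1 / (-31/10).
R2 ← R2 − 19/5·R1.
R3 ← R3 − 1/2·R1.
R2 ← R2 / (287/62).
R1 ← R1 + 19/31·R2.
R3 ← R3 + 167/62·R2.
R3 ← R3 / (-13457/2870).
R1 ← R1 + 139/1435·R3.
R2 ← R2 + 831/1435·R3.
Reading off the reduced rows gives p = 4, q = 1, r = 3.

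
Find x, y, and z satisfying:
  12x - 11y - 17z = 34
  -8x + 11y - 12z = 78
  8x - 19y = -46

x = -1, y = 2, z = -4

Row-reduce the augmented matrix:
R1 ← R1 / (12).
R2 ← R2 + 8·R1.
R3 ← R3 − 8·R1.
R2 ← R2 / (11/3).
R1 ← R1 + 11/12·R2.
R3 ← R3 + 35/3·R2.
R3 ← R3 / (-692/11).
R1 ← R1 + 29/4·R3.
R2 ← R2 + 70/11·R3.
Reading off the reduced rows gives x = -1, y = 2, z = -4.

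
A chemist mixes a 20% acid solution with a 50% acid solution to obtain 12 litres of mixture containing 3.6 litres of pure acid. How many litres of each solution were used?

Let a = litres of solution A, b = litres of solution B.
  b + a = 12
  (1/2)b + (1/5)a = 18/5
Row-reduce the augmented matrix:
R2 ← R2 − 1/5·R1.
R2 ← R2 / (3/10).
R1 ← R1 − 1·R2.
Reading off the reduced rows gives a = 8, b = 4.

litres of solution A: 8, litres of solution B: 4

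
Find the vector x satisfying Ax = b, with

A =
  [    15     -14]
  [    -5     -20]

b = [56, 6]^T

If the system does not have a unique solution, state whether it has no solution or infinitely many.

x_1 = 14/5, x_2 = -1

Row-reduce the augmented matrix:
R1 ← R1 / (15).
R2 ← R2 + 5·R1.
R2 ← R2 / (-74/3).
R1 ← R1 + 14/15·R2.
Reading off the reduced rows gives x_1 = 14/5, x_2 = -1.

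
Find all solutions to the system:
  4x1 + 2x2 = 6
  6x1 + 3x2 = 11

Row-reduce:
R1 ← R1 / (4).
R2 ← R2 − 6·R1.
Row 2 reduces to 0 = 2, a contradiction. The system is inconsistent.

no solution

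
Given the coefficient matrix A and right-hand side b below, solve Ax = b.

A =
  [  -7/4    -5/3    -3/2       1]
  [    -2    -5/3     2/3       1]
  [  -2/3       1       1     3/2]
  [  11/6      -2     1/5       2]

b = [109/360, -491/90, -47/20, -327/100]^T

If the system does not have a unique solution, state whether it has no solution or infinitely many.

x_1 = 1/2, x_2 = 4/3, x_3 = -13/5, x_4 = -1/2

Row-reduce the augmented matrix:
R1 ← R1 / (-7/4).
R2 ← R2 + 2·R1.
R3 ← R3 + 2/3·R1.
R4 ← R4 − 11/6·R1.
R2 ← R2 / (5/21).
R1 ← R1 − 20/21·R2.
R3 ← R3 − 103/63·R2.
R4 ← R4 + 236/63·R2.
R3 ← R3 / (-133/9).
R1 ← R1 + 26/3·R3.
R2 ← R2 − 10·R3.
R4 ← R4 − 1624/45·R3.
R4 ← R4 / (2816/475).
R1 ← R1 + 117/95·R4.
R2 ← R2 − 78/95·R4.
R3 ← R3 + 27/190·R4.
Reading off the reduced rows gives x_1 = 1/2, x_2 = 4/3, x_3 = -13/5, x_4 = -1/2.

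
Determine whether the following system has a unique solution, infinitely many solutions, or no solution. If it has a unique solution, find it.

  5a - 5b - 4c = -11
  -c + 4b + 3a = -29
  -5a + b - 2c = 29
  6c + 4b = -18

Row-reduce the augmented matrix:
R1 ← R1 / (5).
R2 ← R2 − 3·R1.
R3 ← R3 + 5·R1.
R2 ← R2 / (7).
R1 ← R1 + 1·R2.
R3 ← R3 + 4·R2.
R4 ← R4 − 4·R2.
R3 ← R3 / (-26/5).
R1 ← R1 + 3/5·R3.
R2 ← R2 − 1/5·R3.
R4 ← R4 − 26/5·R3.
R4 reduces to 0 = 0, so the extra equation is consistent.
Reading off the reduced rows gives a = -6, b = -3, c = -1.

a = -6, b = -3, c = -1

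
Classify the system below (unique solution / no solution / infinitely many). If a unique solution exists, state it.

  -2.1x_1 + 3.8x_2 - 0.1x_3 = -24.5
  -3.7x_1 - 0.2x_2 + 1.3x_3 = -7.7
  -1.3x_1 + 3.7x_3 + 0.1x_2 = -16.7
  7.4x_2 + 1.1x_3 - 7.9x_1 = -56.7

x_1 = 1, x_2 = -6, x_3 = -4

Row-reduce the augmented matrix:
R1 ← R1 / (-21/10).
R2 ← R2 + 37/10·R1.
R3 ← R3 + 13/10·R1.
R4 ← R4 + 79/10·R1.
R2 ← R2 / (-724/105).
R1 ← R1 + 38/21·R2.
R3 ← R3 + 473/210·R2.
R4 ← R4 + 724/105·R2.
R3 ← R3 / (4749/1448).
R1 ← R1 + 123/362·R3.
R2 ← R2 + 155/724·R3.
R4 reduces to 0 = 0, so the extra equation is consistent.
Reading off the reduced rows gives x_1 = 1, x_2 = -6, x_3 = -4.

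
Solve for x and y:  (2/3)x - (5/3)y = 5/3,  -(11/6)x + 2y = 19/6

Row-reduce the augmented matrix:
R1 ← R1 / (2/3).
R2 ← R2 + 11/6·R1.
R2 ← R2 / (-31/12).
R1 ← R1 + 5/2·R2.
Reading off the reduced rows gives x = -5, y = -3.

x = -5, y = -3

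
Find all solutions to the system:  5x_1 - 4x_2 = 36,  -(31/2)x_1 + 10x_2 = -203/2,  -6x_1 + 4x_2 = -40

Row-reduce:
R1 ← R1 / (5).
R2 ← R2 + 31/2·R1.
R3 ← R3 + 6·R1.
R2 ← R2 / (-12/5).
R1 ← R1 + 4/5·R2.
R3 ← R3 + 4/5·R2.
Row 3 reduces to 0 = -1/6, a contradiction. The system is inconsistent.

no solution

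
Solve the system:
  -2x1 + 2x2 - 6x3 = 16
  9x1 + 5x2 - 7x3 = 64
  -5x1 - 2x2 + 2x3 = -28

infinitely many solutions

Row-reduce:
R1 ← R1 / (-2).
R2 ← R2 − 9·R1.
R3 ← R3 + 5·R1.
R2 ← R2 / (14).
R1 ← R1 + 1·R2.
R3 ← R3 + 7·R2.
Rank is 2 with 3 unknowns, leaving x3 free.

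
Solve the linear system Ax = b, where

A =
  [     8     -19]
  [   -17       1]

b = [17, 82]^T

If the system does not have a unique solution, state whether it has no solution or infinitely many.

From equation 2: x_2 = 82 + 17·x_1.
Substitute into equation 1 and solve: x_1 = -5.
Then x_2 = -3.

x_1 = -5, x_2 = -3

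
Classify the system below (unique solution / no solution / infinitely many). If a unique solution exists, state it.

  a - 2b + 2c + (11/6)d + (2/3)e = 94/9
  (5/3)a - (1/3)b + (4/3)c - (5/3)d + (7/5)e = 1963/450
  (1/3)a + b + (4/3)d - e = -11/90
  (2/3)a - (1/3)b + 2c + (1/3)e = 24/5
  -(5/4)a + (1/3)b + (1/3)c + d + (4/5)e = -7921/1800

Row-reduce the augmented matrix:
R2 ← R2 − 5/3·R1.
R3 ← R3 − 1/3·R1.
R4 ← R4 − 2/3·R1.
R5 ← R5 + 5/4·R1.
R2 ← R2 / (3).
R1 ← R1 + 2·R2.
R3 ← R3 − 5/3·R2.
R4 ← R4 − 1·R2.
R5 ← R5 + 13/6·R2.
R3 ← R3 / (4/9).
R1 ← R1 − 2/3·R3.
R2 ← R2 + 2/3·R3.
R4 ← R4 − 4/3·R3.
R5 ← R5 − 25/18·R3.
R4 ← R4 / (-523/54).
R1 ← R1 + 19/3·R4.
R2 ← R2 − 31/9·R4.
R3 ← R3 − 271/36·R4.
R5 ← R5 + 571/54·R4.
R5 ← R5 / (14596/7845).
R1 ← R1 − 932/2615·R5.
R2 ← R2 + 1507/2615·R5.
R3 ← R3 + 126/2615·R5.
R4 ← R4 + 1064/2615·R5.
Reading off the reduced rows gives a = 5/2, b = -14/5, c = 4/3, d = 1/3, e = -7/5.

a = 5/2, b = -14/5, c = 4/3, d = 1/3, e = -7/5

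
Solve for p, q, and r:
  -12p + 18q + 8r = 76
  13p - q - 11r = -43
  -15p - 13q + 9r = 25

Row-reduce the augmented matrix:
R1 ← R1 / (-12).
R2 ← R2 − 13·R1.
R3 ← R3 + 15·R1.
R2 ← R2 / (37/2).
R1 ← R1 + 3/2·R2.
R3 ← R3 + 71/2·R2.
R3 ← R3 / (-608/111).
R1 ← R1 + 95/111·R3.
R2 ← R2 + 14/111·R3.
Reading off the reduced rows gives p = -4, q = 2, r = -1.

p = -4, q = 2, r = -1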